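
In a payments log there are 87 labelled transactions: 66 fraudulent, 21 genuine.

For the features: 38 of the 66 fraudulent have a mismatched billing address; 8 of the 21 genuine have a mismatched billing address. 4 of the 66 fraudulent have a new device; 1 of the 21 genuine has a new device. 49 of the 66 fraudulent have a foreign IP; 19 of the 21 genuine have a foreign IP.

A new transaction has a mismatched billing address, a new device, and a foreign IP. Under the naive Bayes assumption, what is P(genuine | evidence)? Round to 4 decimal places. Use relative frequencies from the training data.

fraudulent: (66/87) × (38/66) × (4/66) × (49/66) ≈ 0.0196532
genuine: (21/87) × (8/21) × (1/21) × (19/21) ≈ 0.00396174
P(genuine | x) = 0.00396174 / 0.02361494 ≈ 0.1678

0.1678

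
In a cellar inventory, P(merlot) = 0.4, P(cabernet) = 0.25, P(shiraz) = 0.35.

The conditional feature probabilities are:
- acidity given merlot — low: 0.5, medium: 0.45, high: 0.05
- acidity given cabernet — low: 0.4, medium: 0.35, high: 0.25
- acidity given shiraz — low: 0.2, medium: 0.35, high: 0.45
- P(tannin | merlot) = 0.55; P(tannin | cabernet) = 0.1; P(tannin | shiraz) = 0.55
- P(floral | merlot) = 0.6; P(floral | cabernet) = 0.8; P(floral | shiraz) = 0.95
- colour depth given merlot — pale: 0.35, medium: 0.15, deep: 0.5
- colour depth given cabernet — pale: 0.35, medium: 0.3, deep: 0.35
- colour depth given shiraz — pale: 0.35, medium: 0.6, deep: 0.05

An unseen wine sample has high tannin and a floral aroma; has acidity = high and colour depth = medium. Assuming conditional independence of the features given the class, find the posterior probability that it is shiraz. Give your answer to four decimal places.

merlot: 0.4 × 0.05 × 0.55 × 0.6 × 0.15 = 0.00099
cabernet: 0.25 × 0.25 × 0.1 × 0.8 × 0.3 = 0.0015
shiraz: 0.35 × 0.45 × 0.55 × 0.95 × 0.6 = 0.04937625
P(shiraz | x) = 0.04937625 / 0.05186625 ≈ 0.9520

0.9520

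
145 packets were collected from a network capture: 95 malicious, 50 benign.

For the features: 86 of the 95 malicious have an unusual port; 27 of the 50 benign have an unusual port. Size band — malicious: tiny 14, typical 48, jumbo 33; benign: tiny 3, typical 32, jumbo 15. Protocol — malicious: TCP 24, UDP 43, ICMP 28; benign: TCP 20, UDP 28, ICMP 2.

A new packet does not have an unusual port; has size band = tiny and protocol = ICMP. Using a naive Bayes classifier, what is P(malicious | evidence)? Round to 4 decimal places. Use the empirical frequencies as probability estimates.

malicious: (95/145) × (9/95) × (14/95) × (28/95) ≈ 0.00269596
benign: (50/145) × (23/50) × (3/50) × (2/50) ≈ 0.00038069
P(malicious | x) = 0.00269596 / 0.00307665 ≈ 0.8763

0.8763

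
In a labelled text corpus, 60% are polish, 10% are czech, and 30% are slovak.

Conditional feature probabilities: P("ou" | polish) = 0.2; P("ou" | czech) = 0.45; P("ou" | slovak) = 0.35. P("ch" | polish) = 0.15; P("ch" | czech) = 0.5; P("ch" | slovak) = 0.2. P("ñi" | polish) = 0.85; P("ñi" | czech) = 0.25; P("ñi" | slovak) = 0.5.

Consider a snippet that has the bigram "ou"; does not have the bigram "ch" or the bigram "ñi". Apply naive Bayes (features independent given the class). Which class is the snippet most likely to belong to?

polish: 0.6 × 0.2 × (1−0.15) × (1−0.85) = 0.0153
czech: 0.1 × 0.45 × (1−0.5) × (1−0.25) = 0.016875
slovak: 0.3 × 0.35 × (1−0.2) × (1−0.5) = 0.042
Highest score → slovak.

slovak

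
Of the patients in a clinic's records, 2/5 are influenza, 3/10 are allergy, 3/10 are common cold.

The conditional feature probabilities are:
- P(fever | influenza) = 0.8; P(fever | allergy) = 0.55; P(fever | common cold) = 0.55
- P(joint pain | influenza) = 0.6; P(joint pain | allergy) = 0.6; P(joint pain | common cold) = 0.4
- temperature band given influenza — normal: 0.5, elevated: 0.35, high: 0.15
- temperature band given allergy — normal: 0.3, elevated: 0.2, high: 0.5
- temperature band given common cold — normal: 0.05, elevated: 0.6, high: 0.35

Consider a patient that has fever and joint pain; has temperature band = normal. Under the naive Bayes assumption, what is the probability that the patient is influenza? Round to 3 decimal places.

influenza: 0.4 × 0.8 × 0.6 × 0.5 = 0.096
allergy: 0.3 × 0.55 × 0.6 × 0.3 = 0.0297
common cold: 0.3 × 0.55 × 0.4 × 0.05 = 0.0033
P(influenza | x) = 0.096 / 0.129 ≈ 0.744

0.744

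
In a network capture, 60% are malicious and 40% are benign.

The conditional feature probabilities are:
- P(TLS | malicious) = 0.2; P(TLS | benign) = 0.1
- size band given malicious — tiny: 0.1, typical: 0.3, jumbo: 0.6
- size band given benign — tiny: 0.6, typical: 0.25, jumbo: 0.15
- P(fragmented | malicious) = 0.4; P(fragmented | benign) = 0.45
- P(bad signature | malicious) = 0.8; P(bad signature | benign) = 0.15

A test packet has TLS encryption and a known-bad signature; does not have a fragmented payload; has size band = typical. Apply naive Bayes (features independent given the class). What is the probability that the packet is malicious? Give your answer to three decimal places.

0.954

malicious: 0.6 × 0.2 × 0.3 × (1−0.4) × 0.8 = 0.01728
benign: 0.4 × 0.1 × 0.25 × (1−0.45) × 0.15 = 0.000825
P(malicious | x) = 0.01728 / 0.018105 ≈ 0.954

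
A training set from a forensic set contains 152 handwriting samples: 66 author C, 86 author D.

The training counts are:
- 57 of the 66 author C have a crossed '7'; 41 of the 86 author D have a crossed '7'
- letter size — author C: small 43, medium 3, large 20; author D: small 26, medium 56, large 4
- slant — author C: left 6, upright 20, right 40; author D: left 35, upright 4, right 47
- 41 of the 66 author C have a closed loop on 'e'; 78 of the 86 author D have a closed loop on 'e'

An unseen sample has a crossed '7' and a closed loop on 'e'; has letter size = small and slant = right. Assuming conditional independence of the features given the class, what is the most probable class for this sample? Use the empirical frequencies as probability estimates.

author C

author C: (66/152) × (57/66) × (43/66) × (40/66) × (41/66) ≈ 0.0919839
author D: (86/152) × (41/86) × (26/86) × (47/86) × (78/86) ≈ 0.0404213
Highest score → author C.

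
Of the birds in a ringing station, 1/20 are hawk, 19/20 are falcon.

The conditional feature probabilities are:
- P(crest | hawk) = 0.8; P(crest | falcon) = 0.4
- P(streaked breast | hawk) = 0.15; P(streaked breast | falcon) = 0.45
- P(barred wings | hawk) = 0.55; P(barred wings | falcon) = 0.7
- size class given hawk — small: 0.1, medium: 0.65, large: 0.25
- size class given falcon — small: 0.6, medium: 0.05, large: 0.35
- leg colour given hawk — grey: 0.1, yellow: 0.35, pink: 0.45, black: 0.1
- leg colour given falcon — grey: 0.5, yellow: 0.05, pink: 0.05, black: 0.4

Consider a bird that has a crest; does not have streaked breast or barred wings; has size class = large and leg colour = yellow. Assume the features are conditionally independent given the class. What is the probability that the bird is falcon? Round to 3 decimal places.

0.450

hawk: 0.05 × 0.8 × (1−0.15) × (1−0.55) × 0.25 × 0.35 = 0.00133875
falcon: 0.95 × 0.4 × (1−0.45) × (1−0.7) × 0.35 × 0.05 = 0.00109725
P(falcon | x) = 0.00109725 / 0.002436 ≈ 0.450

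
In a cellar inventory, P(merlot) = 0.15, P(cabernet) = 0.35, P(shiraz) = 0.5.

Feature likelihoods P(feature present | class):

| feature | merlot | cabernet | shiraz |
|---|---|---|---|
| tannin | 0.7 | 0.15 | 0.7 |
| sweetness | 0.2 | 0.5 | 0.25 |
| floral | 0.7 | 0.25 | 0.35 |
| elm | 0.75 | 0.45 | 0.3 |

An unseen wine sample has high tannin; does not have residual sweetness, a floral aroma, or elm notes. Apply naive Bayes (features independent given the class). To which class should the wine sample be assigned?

shiraz

merlot: 0.15 × 0.7 × (1−0.2) × (1−0.7) × (1−0.75) = 0.0063
cabernet: 0.35 × 0.15 × (1−0.5) × (1−0.25) × (1−0.45) = 0.010828125
shiraz: 0.5 × 0.7 × (1−0.25) × (1−0.35) × (1−0.3) = 0.1194375
Highest score → shiraz.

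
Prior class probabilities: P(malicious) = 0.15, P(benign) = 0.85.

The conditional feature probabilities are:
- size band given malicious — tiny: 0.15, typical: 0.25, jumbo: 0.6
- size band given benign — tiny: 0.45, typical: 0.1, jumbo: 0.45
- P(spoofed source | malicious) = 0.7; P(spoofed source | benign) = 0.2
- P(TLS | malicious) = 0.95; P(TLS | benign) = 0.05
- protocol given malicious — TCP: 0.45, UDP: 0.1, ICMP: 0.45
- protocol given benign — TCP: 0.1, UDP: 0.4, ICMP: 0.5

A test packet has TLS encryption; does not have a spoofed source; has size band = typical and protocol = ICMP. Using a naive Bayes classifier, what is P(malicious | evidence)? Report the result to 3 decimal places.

0.739

malicious: 0.15 × 0.25 × (1−0.7) × 0.95 × 0.45 = 0.004809375
benign: 0.85 × 0.1 × (1−0.2) × 0.05 × 0.5 = 0.0017
P(malicious | x) = 0.004809375 / 0.006509375 ≈ 0.739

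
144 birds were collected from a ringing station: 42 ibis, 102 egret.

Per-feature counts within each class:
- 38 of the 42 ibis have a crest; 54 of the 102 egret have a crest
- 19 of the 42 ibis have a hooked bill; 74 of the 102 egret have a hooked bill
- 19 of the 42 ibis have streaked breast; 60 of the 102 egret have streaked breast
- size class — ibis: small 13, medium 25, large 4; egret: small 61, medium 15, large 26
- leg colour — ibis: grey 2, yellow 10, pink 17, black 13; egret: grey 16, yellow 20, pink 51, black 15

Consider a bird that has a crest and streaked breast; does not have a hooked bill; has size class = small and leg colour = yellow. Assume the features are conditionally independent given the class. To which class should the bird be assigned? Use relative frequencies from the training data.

egret

ibis: (42/144) × (38/42) × (23/42) × (19/42) × (13/42) × (10/42) ≈ 0.0048178
egret: (102/144) × (54/102) × (28/102) × (60/102) × (61/102) × (20/102) ≈ 0.00710068
Highest score → egret.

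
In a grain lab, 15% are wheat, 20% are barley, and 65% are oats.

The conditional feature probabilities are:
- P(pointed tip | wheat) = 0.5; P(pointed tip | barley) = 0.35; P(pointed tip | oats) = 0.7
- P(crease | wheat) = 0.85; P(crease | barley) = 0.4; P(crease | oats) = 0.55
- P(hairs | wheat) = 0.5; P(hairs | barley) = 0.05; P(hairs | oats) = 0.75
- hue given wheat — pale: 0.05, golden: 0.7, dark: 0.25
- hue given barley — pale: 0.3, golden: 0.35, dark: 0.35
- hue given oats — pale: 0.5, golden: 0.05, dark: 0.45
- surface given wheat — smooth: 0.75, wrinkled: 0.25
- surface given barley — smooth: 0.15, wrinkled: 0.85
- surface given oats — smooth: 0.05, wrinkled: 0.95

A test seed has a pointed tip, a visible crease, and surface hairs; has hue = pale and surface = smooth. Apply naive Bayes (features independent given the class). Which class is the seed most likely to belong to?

oats

wheat: 0.15 × 0.5 × 0.85 × 0.5 × 0.05 × 0.75 = 0.0011953125
barley: 0.2 × 0.35 × 0.4 × 0.05 × 0.3 × 0.15 = 0.000063
oats: 0.65 × 0.7 × 0.55 × 0.75 × 0.5 × 0.05 = 0.0046921875
Highest score → oats.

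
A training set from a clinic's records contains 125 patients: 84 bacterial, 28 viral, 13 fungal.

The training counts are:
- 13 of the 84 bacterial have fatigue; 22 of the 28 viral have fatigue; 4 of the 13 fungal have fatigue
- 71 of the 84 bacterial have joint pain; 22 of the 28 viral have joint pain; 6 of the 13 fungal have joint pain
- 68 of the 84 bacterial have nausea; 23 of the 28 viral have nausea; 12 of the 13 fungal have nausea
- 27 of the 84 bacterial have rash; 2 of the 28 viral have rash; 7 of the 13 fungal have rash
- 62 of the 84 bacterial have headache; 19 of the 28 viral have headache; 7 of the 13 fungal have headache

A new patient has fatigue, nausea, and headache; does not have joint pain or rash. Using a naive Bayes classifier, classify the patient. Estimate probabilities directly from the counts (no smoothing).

bacterial: (84/125) × (13/84) × (13/84) × (68/84) × (57/84) × (62/84) ≈ 0.00652582
viral: (28/125) × (22/28) × (6/28) × (23/28) × (26/28) × (19/28) ≈ 0.0195203
fungal: (13/125) × (4/13) × (7/13) × (12/13) × (6/13) × (7/13) ≈ 0.0039528
Highest score → viral.

viral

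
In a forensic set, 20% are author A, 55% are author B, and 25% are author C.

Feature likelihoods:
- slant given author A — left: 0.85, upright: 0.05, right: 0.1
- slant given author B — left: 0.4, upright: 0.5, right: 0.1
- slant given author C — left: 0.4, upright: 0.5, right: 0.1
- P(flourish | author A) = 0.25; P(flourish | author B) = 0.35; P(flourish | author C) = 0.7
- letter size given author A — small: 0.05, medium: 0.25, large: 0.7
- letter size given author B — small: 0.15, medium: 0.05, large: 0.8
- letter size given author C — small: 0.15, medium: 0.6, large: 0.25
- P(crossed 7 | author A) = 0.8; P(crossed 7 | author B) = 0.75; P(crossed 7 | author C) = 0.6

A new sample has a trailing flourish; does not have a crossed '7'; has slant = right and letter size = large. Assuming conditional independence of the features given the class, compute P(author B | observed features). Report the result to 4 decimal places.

author A: 0.2 × 0.1 × 0.25 × 0.7 × (1−0.8) = 0.0007
author B: 0.55 × 0.1 × 0.35 × 0.8 × (1−0.75) = 0.00385
author C: 0.25 × 0.1 × 0.7 × 0.25 × (1−0.6) = 0.00175
P(author B | x) = 0.00385 / 0.0063 ≈ 0.6111

0.6111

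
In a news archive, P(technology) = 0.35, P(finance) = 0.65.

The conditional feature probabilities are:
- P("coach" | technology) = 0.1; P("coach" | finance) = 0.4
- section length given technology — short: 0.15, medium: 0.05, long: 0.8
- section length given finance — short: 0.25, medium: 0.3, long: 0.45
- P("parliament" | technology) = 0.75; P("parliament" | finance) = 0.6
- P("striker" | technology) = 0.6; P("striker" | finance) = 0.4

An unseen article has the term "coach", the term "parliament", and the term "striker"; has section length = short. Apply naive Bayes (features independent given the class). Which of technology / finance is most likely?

technology: 0.35 × 0.1 × 0.15 × 0.75 × 0.6 = 0.0023625
finance: 0.65 × 0.4 × 0.25 × 0.6 × 0.4 = 0.0156
Highest score → finance.

finance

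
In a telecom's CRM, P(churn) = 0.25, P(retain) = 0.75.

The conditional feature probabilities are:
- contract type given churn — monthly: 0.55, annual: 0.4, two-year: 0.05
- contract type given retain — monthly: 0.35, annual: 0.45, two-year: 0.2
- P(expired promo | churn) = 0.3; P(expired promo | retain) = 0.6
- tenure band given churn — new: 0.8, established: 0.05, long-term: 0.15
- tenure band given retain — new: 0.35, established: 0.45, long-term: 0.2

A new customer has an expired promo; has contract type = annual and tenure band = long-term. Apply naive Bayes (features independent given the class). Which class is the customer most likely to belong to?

churn: 0.25 × 0.4 × 0.3 × 0.15 = 0.0045
retain: 0.75 × 0.45 × 0.6 × 0.2 = 0.0405
Highest score → retain.

retain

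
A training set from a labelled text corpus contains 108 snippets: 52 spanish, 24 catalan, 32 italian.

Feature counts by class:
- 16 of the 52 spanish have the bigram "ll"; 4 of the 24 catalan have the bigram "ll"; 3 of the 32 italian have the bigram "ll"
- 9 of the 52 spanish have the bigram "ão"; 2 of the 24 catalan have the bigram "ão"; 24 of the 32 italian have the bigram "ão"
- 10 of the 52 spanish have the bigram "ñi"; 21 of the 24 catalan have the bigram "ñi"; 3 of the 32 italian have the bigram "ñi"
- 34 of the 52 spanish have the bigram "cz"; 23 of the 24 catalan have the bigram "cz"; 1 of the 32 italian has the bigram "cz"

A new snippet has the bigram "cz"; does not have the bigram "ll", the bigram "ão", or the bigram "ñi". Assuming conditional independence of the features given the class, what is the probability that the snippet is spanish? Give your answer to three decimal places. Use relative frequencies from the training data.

0.867

spanish: (52/108) × (36/52) × (43/52) × (42/52) × (34/52) ≈ 0.145568
catalan: (24/108) × (20/24) × (22/24) × (3/24) × (23/24) ≈ 0.020335
italian: (32/108) × (29/32) × (8/32) × (29/32) × (1/32) ≈ 0.00190113
P(spanish | x) = 0.145568 / 0.16780413 ≈ 0.867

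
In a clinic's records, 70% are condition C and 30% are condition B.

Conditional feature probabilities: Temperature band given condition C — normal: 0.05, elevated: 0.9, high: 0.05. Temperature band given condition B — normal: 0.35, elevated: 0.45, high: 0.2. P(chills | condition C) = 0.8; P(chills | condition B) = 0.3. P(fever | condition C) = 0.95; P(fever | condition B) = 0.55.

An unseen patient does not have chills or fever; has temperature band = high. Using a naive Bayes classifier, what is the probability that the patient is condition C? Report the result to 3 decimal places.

condition C: 0.7 × 0.05 × (1−0.8) × (1−0.95) = 0.00035
condition B: 0.3 × 0.2 × (1−0.3) × (1−0.55) = 0.0189
P(condition C | x) = 0.00035 / 0.01925 ≈ 0.018

0.018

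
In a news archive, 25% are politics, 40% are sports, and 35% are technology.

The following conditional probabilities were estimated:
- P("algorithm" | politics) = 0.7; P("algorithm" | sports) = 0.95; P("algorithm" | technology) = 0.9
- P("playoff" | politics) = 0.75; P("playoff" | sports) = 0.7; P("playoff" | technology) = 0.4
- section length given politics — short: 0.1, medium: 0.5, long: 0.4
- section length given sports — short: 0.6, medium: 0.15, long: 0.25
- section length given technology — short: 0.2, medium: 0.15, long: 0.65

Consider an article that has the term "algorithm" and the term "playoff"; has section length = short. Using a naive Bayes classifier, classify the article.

politics: 0.25 × 0.7 × 0.75 × 0.1 = 0.013125
sports: 0.4 × 0.95 × 0.7 × 0.6 = 0.1596
technology: 0.35 × 0.9 × 0.4 × 0.2 = 0.0252
Highest score → sports.

sports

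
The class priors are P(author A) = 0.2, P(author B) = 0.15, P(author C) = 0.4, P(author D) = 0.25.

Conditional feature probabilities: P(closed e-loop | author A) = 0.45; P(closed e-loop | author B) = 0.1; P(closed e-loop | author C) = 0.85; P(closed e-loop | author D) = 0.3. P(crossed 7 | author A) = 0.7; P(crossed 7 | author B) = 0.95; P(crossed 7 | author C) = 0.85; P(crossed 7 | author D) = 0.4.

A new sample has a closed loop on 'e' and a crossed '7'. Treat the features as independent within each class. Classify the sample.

author C

author A: 0.2 × 0.45 × 0.7 = 0.063
author B: 0.15 × 0.1 × 0.95 = 0.01425
author C: 0.4 × 0.85 × 0.85 = 0.289
author D: 0.25 × 0.3 × 0.4 = 0.03
Highest score → author C.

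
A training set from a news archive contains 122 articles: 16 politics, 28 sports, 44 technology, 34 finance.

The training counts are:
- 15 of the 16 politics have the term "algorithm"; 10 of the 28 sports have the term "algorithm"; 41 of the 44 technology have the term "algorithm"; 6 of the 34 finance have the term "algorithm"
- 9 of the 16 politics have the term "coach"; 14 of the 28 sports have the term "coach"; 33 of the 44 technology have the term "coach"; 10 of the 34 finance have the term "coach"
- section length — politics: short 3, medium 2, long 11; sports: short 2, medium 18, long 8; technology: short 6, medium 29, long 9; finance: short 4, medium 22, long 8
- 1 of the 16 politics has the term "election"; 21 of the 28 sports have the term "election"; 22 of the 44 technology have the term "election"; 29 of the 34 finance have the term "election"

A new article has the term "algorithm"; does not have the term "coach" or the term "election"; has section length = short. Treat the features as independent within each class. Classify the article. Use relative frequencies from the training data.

politics

politics: (16/122) × (15/16) × (7/16) × (3/16) × (15/16) ≈ 0.00945545
sports: (28/122) × (10/28) × (14/28) × (2/28) × (7/28) ≈ 0.00073185
technology: (44/122) × (41/44) × (11/44) × (6/44) × (22/44) ≈ 0.00572839
finance: (34/122) × (6/34) × (24/34) × (4/34) × (5/34) ≈ 0.000600615
Highest score → politics.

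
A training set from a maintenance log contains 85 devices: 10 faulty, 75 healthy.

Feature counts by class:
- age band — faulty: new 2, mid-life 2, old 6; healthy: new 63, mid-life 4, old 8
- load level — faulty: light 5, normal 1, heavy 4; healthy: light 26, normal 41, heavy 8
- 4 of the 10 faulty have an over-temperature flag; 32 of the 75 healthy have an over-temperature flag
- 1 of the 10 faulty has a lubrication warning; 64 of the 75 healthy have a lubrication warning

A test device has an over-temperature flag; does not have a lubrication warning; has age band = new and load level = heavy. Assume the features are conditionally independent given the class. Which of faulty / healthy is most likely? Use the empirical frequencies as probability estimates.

faulty: (10/85) × (2/10) × (4/10) × (4/10) × (9/10) ≈ 0.00338824
healthy: (75/85) × (63/75) × (8/75) × (32/75) × (11/75) ≈ 0.00494733
Highest score → healthy.

healthy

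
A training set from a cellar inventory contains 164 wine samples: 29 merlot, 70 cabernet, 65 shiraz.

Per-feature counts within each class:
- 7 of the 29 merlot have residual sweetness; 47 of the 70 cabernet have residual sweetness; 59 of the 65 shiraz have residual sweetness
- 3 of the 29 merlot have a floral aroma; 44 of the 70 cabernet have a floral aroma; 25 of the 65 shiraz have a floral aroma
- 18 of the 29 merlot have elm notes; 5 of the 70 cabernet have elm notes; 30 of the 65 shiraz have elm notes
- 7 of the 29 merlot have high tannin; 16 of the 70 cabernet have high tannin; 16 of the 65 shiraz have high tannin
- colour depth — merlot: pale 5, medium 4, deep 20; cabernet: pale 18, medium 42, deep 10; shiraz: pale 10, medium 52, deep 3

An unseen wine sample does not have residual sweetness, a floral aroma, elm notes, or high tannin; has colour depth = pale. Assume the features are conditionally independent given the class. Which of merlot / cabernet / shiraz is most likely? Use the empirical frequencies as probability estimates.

cabernet

merlot: (29/164) × (22/29) × (26/29) × (11/29) × (22/29) × (5/29) ≈ 0.00596686
cabernet: (70/164) × (23/70) × (26/70) × (65/70) × (54/70) × (18/70) ≈ 0.009595
shiraz: (65/164) × (6/65) × (40/65) × (35/65) × (49/65) × (10/65) ≈ 0.00140598
Highest score → cabernet.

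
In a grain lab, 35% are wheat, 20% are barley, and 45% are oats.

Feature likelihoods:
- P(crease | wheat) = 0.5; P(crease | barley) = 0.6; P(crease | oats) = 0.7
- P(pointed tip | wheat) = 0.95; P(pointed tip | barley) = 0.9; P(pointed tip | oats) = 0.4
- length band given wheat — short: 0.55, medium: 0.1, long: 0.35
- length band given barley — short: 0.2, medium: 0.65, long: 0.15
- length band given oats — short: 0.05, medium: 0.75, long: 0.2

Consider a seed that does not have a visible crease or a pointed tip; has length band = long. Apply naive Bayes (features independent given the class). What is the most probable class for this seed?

wheat: 0.35 × (1−0.5) × (1−0.95) × 0.35 = 0.0030625
barley: 0.2 × (1−0.6) × (1−0.9) × 0.15 = 0.0012
oats: 0.45 × (1−0.7) × (1−0.4) × 0.2 = 0.0162
Highest score → oats.

oats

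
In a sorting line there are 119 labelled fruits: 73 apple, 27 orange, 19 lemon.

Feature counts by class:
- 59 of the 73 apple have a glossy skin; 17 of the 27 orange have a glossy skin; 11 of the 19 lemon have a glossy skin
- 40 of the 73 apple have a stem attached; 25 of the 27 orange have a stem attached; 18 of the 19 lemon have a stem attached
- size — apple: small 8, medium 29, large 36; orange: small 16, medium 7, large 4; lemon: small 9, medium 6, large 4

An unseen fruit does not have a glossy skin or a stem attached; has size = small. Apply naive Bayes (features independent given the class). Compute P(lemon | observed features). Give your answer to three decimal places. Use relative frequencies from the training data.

0.150

apple: (73/119) × (14/73) × (33/73) × (8/73) ≈ 0.00582826
orange: (27/119) × (10/27) × (2/27) × (16/27) ≈ 0.00368872
lemon: (19/119) × (8/19) × (1/19) × (9/19) ≈ 0.00167602
P(lemon | x) = 0.00167602 / 0.011193 ≈ 0.150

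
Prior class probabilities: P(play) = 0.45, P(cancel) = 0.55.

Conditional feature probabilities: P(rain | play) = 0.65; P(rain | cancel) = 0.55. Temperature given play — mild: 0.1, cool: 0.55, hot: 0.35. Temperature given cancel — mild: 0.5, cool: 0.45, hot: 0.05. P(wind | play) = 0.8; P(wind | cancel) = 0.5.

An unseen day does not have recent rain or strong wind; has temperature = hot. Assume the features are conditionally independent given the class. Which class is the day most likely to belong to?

play: 0.45 × (1−0.65) × 0.35 × (1−0.8) = 0.011025
cancel: 0.55 × (1−0.55) × 0.05 × (1−0.5) = 0.0061875
Highest score → play.

play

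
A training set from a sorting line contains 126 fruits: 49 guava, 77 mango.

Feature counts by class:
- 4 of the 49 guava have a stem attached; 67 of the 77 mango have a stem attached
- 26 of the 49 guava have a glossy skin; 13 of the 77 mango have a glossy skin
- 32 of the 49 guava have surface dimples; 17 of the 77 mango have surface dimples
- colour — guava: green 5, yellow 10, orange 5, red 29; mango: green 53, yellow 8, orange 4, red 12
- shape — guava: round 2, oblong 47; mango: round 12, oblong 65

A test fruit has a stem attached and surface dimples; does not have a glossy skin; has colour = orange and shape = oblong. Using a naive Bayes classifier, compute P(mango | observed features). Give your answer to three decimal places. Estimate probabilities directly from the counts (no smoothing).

guava: (49/126) × (4/49) × (23/49) × (32/49) × (5/49) × (47/49) ≈ 0.000952469
mango: (77/126) × (67/77) × (64/77) × (17/77) × (4/77) × (65/77) ≈ 0.00427901
P(mango | x) = 0.00427901 / 0.005231479 ≈ 0.818

0.818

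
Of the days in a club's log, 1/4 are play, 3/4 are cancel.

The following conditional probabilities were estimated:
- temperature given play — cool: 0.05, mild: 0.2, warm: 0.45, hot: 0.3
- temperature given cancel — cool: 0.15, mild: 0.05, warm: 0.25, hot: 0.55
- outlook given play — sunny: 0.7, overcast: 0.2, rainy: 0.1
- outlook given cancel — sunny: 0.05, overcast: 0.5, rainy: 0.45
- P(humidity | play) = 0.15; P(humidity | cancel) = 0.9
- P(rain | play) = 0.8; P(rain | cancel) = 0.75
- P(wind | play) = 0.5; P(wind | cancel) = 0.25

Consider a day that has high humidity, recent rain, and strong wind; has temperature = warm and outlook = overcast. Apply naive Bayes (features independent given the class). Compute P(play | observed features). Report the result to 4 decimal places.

0.0786

play: 0.25 × 0.45 × 0.2 × 0.15 × 0.8 × 0.5 = 0.00135
cancel: 0.75 × 0.25 × 0.5 × 0.9 × 0.75 × 0.25 = 0.0158203125
P(play | x) = 0.00135 / 0.0171703125 ≈ 0.0786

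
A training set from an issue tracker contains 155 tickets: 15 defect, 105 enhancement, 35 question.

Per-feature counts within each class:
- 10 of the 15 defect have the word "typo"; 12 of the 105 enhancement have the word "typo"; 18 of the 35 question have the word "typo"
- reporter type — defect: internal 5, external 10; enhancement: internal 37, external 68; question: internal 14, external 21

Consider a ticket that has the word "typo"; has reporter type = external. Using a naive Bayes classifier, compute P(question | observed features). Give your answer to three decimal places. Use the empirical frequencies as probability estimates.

0.428

defect: (15/155) × (10/15) × (10/15) ≈ 0.0430108
enhancement: (105/155) × (12/105) × (68/105) ≈ 0.0501382
question: (35/155) × (18/35) × (21/35) ≈ 0.0696774
P(question | x) = 0.0696774 / 0.1628264 ≈ 0.428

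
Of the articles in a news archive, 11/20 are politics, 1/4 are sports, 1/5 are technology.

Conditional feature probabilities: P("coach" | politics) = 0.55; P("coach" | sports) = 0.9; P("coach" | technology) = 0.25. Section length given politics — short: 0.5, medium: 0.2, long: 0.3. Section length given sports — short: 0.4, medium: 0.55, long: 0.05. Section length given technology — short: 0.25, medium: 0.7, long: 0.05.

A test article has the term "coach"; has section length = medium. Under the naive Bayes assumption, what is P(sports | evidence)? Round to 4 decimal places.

0.5644

politics: 0.55 × 0.55 × 0.2 = 0.0605
sports: 0.25 × 0.9 × 0.55 = 0.12375
technology: 0.2 × 0.25 × 0.7 = 0.035
P(sports | x) = 0.12375 / 0.21925 ≈ 0.5644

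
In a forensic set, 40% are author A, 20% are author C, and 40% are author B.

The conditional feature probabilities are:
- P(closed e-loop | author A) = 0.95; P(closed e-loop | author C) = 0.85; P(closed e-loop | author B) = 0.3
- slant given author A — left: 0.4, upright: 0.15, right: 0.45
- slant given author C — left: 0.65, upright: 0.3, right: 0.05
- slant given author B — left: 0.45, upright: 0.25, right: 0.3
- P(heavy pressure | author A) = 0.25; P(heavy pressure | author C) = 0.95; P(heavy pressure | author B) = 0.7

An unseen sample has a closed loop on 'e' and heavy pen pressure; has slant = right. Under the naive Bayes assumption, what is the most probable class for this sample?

author A: 0.4 × 0.95 × 0.45 × 0.25 = 0.04275
author C: 0.2 × 0.85 × 0.05 × 0.95 = 0.008075
author B: 0.4 × 0.3 × 0.3 × 0.7 = 0.0252
Highest score → author A.

author A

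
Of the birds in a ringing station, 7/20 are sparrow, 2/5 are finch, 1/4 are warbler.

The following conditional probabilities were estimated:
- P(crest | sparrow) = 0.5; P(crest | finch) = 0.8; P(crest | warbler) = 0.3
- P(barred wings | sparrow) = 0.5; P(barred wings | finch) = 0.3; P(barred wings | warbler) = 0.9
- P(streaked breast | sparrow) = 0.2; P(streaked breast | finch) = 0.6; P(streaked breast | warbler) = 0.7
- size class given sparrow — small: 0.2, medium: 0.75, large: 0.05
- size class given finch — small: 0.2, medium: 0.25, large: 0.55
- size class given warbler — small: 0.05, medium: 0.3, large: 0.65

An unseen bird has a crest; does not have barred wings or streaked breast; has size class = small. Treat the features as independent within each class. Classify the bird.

sparrow: 0.35 × 0.5 × (1−0.5) × (1−0.2) × 0.2 = 0.014
finch: 0.4 × 0.8 × (1−0.3) × (1−0.6) × 0.2 = 0.01792
warbler: 0.25 × 0.3 × (1−0.9) × (1−0.7) × 0.05 = 0.0001125
Highest score → finch.

finch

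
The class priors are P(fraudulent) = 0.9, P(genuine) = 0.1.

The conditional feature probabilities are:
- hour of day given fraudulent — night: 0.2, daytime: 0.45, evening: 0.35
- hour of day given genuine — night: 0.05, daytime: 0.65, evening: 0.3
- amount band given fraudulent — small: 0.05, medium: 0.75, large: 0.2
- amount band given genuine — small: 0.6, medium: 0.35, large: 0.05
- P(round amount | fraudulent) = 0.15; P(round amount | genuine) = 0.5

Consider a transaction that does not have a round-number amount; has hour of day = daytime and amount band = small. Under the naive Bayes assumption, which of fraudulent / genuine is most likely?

fraudulent: 0.9 × 0.45 × 0.05 × (1−0.15) = 0.0172125
genuine: 0.1 × 0.65 × 0.6 × (1−0.5) = 0.0195
Highest score → genuine.

genuine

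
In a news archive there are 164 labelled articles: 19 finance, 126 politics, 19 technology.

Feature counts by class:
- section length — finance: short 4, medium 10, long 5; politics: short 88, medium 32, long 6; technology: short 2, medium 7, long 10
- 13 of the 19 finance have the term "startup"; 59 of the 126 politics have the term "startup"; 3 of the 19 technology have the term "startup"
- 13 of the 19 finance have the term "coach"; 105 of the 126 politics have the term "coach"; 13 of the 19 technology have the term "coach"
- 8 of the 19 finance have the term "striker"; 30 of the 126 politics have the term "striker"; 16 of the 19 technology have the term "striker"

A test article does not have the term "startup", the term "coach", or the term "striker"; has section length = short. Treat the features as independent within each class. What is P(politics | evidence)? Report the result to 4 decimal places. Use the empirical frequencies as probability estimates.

0.9497

finance: (19/164) × (4/19) × (6/19) × (6/19) × (11/19) ≈ 0.00140816
politics: (126/164) × (88/126) × (67/126) × (21/126) × (96/126) ≈ 0.036232
technology: (19/164) × (2/19) × (16/19) × (6/19) × (3/19) ≈ 0.000512056
P(politics | x) = 0.036232 / 0.038152216 ≈ 0.9497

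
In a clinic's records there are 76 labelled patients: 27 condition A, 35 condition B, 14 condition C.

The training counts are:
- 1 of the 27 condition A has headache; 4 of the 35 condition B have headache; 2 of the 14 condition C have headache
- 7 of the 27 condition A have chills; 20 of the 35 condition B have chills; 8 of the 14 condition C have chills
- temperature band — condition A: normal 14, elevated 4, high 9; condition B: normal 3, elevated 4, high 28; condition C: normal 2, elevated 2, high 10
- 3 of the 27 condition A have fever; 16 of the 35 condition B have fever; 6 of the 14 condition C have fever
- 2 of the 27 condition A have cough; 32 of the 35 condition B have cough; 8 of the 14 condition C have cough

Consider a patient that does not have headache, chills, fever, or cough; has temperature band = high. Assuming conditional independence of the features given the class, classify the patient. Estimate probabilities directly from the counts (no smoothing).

condition A

condition A: (27/76) × (26/27) × (20/27) × (9/27) × (24/27) × (25/27) ≈ 0.069523
condition B: (35/76) × (31/35) × (15/35) × (28/35) × (19/35) × (3/35) ≈ 0.00650729
condition C: (14/76) × (12/14) × (6/14) × (10/14) × (8/14) × (6/14) ≈ 0.0118372
Highest score → condition A.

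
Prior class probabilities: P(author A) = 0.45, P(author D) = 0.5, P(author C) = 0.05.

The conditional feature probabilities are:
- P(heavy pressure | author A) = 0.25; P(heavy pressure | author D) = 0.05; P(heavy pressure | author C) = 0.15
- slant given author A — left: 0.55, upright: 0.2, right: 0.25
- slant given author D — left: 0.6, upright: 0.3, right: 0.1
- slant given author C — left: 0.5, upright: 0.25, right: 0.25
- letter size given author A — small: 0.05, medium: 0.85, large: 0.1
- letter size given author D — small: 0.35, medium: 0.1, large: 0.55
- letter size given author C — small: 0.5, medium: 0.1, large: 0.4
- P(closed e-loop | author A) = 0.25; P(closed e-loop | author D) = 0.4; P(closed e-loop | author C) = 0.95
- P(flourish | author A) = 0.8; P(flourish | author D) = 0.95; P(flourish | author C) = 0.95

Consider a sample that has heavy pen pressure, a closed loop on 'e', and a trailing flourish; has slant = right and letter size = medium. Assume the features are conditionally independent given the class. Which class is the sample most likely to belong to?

author A: 0.45 × 0.25 × 0.25 × 0.85 × 0.25 × 0.8 = 0.00478125
author D: 0.5 × 0.05 × 0.1 × 0.1 × 0.4 × 0.95 = 0.000095
author C: 0.05 × 0.15 × 0.25 × 0.1 × 0.95 × 0.95 = 0.00016921875
Highest score → author A.

author A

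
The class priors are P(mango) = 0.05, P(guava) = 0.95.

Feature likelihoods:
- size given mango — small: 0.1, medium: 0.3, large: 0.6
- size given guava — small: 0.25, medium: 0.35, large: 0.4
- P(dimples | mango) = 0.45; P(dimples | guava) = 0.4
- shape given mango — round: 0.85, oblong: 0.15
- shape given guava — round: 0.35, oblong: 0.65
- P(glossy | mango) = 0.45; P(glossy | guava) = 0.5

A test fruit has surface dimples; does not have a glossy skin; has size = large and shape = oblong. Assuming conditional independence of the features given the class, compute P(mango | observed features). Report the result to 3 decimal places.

mango: 0.05 × 0.6 × 0.45 × 0.15 × (1−0.45) = 0.00111375
guava: 0.95 × 0.4 × 0.4 × 0.65 × (1−0.5) = 0.0494
P(mango | x) = 0.00111375 / 0.05051375 ≈ 0.022

0.022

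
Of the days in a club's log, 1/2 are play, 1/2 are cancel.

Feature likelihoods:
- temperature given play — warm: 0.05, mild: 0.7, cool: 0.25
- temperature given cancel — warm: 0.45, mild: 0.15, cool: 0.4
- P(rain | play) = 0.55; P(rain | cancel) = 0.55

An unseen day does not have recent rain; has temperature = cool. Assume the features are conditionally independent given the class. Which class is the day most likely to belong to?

play: 0.5 × 0.25 × (1−0.55) = 0.05625
cancel: 0.5 × 0.4 × (1−0.55) = 0.09
Highest score → cancel.

cancel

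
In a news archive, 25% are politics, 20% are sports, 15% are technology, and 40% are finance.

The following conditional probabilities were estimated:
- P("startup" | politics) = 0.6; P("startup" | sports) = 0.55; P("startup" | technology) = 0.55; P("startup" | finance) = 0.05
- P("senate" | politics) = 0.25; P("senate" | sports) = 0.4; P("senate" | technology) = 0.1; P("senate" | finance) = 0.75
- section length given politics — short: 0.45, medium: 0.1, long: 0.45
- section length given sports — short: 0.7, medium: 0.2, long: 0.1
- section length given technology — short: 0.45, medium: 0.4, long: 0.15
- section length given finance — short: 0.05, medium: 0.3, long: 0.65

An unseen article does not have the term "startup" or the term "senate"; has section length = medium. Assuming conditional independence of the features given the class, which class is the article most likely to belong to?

finance

politics: 0.25 × (1−0.6) × (1−0.25) × 0.1 = 0.0075
sports: 0.2 × (1−0.55) × (1−0.4) × 0.2 = 0.0108
technology: 0.15 × (1−0.55) × (1−0.1) × 0.4 = 0.0243
finance: 0.4 × (1−0.05) × (1−0.75) × 0.3 = 0.0285
Highest score → finance.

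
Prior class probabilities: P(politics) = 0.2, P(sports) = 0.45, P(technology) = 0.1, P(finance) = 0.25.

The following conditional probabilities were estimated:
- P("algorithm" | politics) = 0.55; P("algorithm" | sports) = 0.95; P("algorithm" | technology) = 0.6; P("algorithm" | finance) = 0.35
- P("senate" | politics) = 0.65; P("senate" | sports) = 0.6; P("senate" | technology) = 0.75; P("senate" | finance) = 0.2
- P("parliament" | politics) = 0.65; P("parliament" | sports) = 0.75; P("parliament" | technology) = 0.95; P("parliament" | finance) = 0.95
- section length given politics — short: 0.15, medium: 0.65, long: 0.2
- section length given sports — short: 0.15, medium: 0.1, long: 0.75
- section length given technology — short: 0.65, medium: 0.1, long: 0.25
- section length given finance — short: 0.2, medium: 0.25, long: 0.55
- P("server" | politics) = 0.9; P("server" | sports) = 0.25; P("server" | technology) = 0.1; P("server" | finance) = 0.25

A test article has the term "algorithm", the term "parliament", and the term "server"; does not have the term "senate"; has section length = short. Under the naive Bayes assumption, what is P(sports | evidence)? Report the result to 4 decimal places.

politics: 0.2 × 0.55 × (1−0.65) × 0.65 × 0.15 × 0.9 = 0.003378375
sports: 0.45 × 0.95 × (1−0.6) × 0.75 × 0.15 × 0.25 = 0.004809375
technology: 0.1 × 0.6 × (1−0.75) × 0.95 × 0.65 × 0.1 = 0.00092625
finance: 0.25 × 0.35 × (1−0.2) × 0.95 × 0.2 × 0.25 = 0.003325
P(sports | x) = 0.004809375 / 0.012439 ≈ 0.3866

0.3866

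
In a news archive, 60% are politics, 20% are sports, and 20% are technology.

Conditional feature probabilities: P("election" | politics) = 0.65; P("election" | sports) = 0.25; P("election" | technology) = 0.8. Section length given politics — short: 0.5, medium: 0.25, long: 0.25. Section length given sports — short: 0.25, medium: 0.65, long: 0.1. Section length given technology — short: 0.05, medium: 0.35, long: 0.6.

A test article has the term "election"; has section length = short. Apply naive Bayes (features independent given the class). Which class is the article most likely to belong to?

politics

politics: 0.6 × 0.65 × 0.5 = 0.195
sports: 0.2 × 0.25 × 0.25 = 0.0125
technology: 0.2 × 0.8 × 0.05 = 0.008
Highest score → politics.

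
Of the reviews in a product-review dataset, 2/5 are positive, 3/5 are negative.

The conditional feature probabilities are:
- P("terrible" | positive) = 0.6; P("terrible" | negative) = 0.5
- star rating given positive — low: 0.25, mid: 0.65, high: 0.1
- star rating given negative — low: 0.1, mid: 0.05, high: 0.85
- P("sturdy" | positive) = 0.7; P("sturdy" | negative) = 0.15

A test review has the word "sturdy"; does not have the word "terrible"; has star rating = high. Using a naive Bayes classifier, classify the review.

negative

positive: 0.4 × (1−0.6) × 0.1 × 0.7 = 0.0112
negative: 0.6 × (1−0.5) × 0.85 × 0.15 = 0.03825
Highest score → negative.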